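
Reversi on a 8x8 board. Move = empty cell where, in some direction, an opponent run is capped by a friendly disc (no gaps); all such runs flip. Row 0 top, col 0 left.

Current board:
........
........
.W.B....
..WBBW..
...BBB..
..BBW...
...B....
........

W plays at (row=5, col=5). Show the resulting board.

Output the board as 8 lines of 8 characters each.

Place W at (5,5); scan 8 dirs for brackets.
Dir NW: opp run (4,4) (3,3), next='.' -> no flip
Dir N: opp run (4,5) capped by W -> flip
Dir NE: first cell '.' (not opp) -> no flip
Dir W: first cell 'W' (not opp) -> no flip
Dir E: first cell '.' (not opp) -> no flip
Dir SW: first cell '.' (not opp) -> no flip
Dir S: first cell '.' (not opp) -> no flip
Dir SE: first cell '.' (not opp) -> no flip
All flips: (4,5)

Answer: ........
........
.W.B....
..WBBW..
...BBW..
..BBWW..
...B....
........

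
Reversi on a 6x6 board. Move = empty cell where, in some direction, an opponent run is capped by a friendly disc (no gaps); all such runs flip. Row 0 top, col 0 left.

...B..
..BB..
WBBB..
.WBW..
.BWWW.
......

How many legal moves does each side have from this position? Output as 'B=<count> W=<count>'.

Answer: B=8 W=7

Derivation:
-- B to move --
(1,0): no bracket -> illegal
(1,1): no bracket -> illegal
(2,4): no bracket -> illegal
(3,0): flips 1 -> legal
(3,4): flips 1 -> legal
(3,5): no bracket -> illegal
(4,0): flips 1 -> legal
(4,5): flips 3 -> legal
(5,1): no bracket -> illegal
(5,2): flips 1 -> legal
(5,3): flips 2 -> legal
(5,4): flips 1 -> legal
(5,5): flips 2 -> legal
B mobility = 8
-- W to move --
(0,1): no bracket -> illegal
(0,2): flips 3 -> legal
(0,4): flips 2 -> legal
(1,0): flips 2 -> legal
(1,1): flips 2 -> legal
(1,4): no bracket -> illegal
(2,4): flips 3 -> legal
(3,0): no bracket -> illegal
(3,4): no bracket -> illegal
(4,0): flips 1 -> legal
(5,0): no bracket -> illegal
(5,1): flips 1 -> legal
(5,2): no bracket -> illegal
W mobility = 7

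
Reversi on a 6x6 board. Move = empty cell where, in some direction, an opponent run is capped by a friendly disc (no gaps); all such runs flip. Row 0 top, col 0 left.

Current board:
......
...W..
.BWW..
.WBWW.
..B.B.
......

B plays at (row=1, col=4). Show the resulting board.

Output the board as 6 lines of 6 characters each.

Answer: ......
...WB.
.BWB..
.WBWW.
..B.B.
......

Derivation:
Place B at (1,4); scan 8 dirs for brackets.
Dir NW: first cell '.' (not opp) -> no flip
Dir N: first cell '.' (not opp) -> no flip
Dir NE: first cell '.' (not opp) -> no flip
Dir W: opp run (1,3), next='.' -> no flip
Dir E: first cell '.' (not opp) -> no flip
Dir SW: opp run (2,3) capped by B -> flip
Dir S: first cell '.' (not opp) -> no flip
Dir SE: first cell '.' (not opp) -> no flip
All flips: (2,3)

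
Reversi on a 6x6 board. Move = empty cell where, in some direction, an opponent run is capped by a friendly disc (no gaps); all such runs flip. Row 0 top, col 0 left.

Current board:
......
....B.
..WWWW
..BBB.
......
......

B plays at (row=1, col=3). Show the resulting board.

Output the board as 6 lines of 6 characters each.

Place B at (1,3); scan 8 dirs for brackets.
Dir NW: first cell '.' (not opp) -> no flip
Dir N: first cell '.' (not opp) -> no flip
Dir NE: first cell '.' (not opp) -> no flip
Dir W: first cell '.' (not opp) -> no flip
Dir E: first cell 'B' (not opp) -> no flip
Dir SW: opp run (2,2), next='.' -> no flip
Dir S: opp run (2,3) capped by B -> flip
Dir SE: opp run (2,4), next='.' -> no flip
All flips: (2,3)

Answer: ......
...BB.
..WBWW
..BBB.
......
......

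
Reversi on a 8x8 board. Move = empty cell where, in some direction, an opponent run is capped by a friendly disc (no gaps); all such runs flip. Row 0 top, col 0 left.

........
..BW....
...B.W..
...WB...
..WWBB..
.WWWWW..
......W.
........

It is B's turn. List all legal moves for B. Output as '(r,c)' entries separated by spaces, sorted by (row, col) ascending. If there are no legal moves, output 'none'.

(0,2): no bracket -> illegal
(0,3): flips 1 -> legal
(0,4): no bracket -> illegal
(1,4): flips 1 -> legal
(1,5): no bracket -> illegal
(1,6): flips 1 -> legal
(2,2): flips 1 -> legal
(2,4): no bracket -> illegal
(2,6): no bracket -> illegal
(3,1): no bracket -> illegal
(3,2): flips 1 -> legal
(3,5): no bracket -> illegal
(3,6): no bracket -> illegal
(4,0): no bracket -> illegal
(4,1): flips 2 -> legal
(4,6): no bracket -> illegal
(5,0): no bracket -> illegal
(5,6): no bracket -> illegal
(5,7): no bracket -> illegal
(6,0): no bracket -> illegal
(6,1): flips 2 -> legal
(6,2): flips 1 -> legal
(6,3): flips 4 -> legal
(6,4): flips 1 -> legal
(6,5): flips 1 -> legal
(6,7): no bracket -> illegal
(7,5): no bracket -> illegal
(7,6): no bracket -> illegal
(7,7): flips 2 -> legal

Answer: (0,3) (1,4) (1,6) (2,2) (3,2) (4,1) (6,1) (6,2) (6,3) (6,4) (6,5) (7,7)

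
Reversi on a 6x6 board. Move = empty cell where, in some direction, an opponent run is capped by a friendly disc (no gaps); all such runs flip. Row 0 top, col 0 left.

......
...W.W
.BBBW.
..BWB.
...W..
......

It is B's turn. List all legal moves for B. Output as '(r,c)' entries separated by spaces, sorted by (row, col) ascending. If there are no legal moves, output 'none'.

Answer: (0,3) (0,4) (1,4) (2,5) (4,4) (5,2) (5,3) (5,4)

Derivation:
(0,2): no bracket -> illegal
(0,3): flips 1 -> legal
(0,4): flips 1 -> legal
(0,5): no bracket -> illegal
(1,2): no bracket -> illegal
(1,4): flips 1 -> legal
(2,5): flips 1 -> legal
(3,5): no bracket -> illegal
(4,2): no bracket -> illegal
(4,4): flips 1 -> legal
(5,2): flips 1 -> legal
(5,3): flips 2 -> legal
(5,4): flips 1 -> legal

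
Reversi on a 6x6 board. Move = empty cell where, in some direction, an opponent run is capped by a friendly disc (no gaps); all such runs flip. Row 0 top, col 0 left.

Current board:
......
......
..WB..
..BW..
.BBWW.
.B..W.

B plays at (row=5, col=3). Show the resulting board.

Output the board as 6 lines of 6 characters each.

Place B at (5,3); scan 8 dirs for brackets.
Dir NW: first cell 'B' (not opp) -> no flip
Dir N: opp run (4,3) (3,3) capped by B -> flip
Dir NE: opp run (4,4), next='.' -> no flip
Dir W: first cell '.' (not opp) -> no flip
Dir E: opp run (5,4), next='.' -> no flip
Dir SW: edge -> no flip
Dir S: edge -> no flip
Dir SE: edge -> no flip
All flips: (3,3) (4,3)

Answer: ......
......
..WB..
..BB..
.BBBW.
.B.BW.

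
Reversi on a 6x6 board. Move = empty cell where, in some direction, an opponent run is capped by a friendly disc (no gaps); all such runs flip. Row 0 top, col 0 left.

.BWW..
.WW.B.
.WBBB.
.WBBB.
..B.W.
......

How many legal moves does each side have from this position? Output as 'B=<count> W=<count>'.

Answer: B=9 W=9

Derivation:
-- B to move --
(0,0): flips 1 -> legal
(0,4): flips 2 -> legal
(1,0): flips 1 -> legal
(1,3): no bracket -> illegal
(2,0): flips 2 -> legal
(3,0): flips 1 -> legal
(3,5): no bracket -> illegal
(4,0): flips 1 -> legal
(4,1): flips 3 -> legal
(4,3): no bracket -> illegal
(4,5): no bracket -> illegal
(5,3): no bracket -> illegal
(5,4): flips 1 -> legal
(5,5): flips 1 -> legal
B mobility = 9
-- W to move --
(0,0): flips 1 -> legal
(0,4): flips 3 -> legal
(0,5): no bracket -> illegal
(1,0): no bracket -> illegal
(1,3): flips 1 -> legal
(1,5): no bracket -> illegal
(2,5): flips 4 -> legal
(3,5): flips 3 -> legal
(4,1): no bracket -> illegal
(4,3): flips 1 -> legal
(4,5): flips 2 -> legal
(5,1): no bracket -> illegal
(5,2): flips 3 -> legal
(5,3): flips 1 -> legal
W mobility = 9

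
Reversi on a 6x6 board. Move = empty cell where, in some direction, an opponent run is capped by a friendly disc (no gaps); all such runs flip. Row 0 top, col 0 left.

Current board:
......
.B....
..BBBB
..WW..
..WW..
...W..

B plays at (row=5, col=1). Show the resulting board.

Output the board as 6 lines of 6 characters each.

Place B at (5,1); scan 8 dirs for brackets.
Dir NW: first cell '.' (not opp) -> no flip
Dir N: first cell '.' (not opp) -> no flip
Dir NE: opp run (4,2) (3,3) capped by B -> flip
Dir W: first cell '.' (not opp) -> no flip
Dir E: first cell '.' (not opp) -> no flip
Dir SW: edge -> no flip
Dir S: edge -> no flip
Dir SE: edge -> no flip
All flips: (3,3) (4,2)

Answer: ......
.B....
..BBBB
..WB..
..BW..
.B.W..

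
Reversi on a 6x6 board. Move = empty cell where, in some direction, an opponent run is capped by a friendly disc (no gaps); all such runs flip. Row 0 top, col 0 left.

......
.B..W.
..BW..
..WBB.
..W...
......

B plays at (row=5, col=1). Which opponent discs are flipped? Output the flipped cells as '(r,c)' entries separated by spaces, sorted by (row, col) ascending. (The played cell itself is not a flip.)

Answer: (4,2)

Derivation:
Dir NW: first cell '.' (not opp) -> no flip
Dir N: first cell '.' (not opp) -> no flip
Dir NE: opp run (4,2) capped by B -> flip
Dir W: first cell '.' (not opp) -> no flip
Dir E: first cell '.' (not opp) -> no flip
Dir SW: edge -> no flip
Dir S: edge -> no flip
Dir SE: edge -> no flip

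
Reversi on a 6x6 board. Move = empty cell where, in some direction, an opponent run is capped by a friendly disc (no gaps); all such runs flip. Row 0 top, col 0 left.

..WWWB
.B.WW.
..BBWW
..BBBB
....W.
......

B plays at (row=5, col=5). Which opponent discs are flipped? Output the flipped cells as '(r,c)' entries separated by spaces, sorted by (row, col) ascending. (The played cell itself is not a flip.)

Dir NW: opp run (4,4) capped by B -> flip
Dir N: first cell '.' (not opp) -> no flip
Dir NE: edge -> no flip
Dir W: first cell '.' (not opp) -> no flip
Dir E: edge -> no flip
Dir SW: edge -> no flip
Dir S: edge -> no flip
Dir SE: edge -> no flip

Answer: (4,4)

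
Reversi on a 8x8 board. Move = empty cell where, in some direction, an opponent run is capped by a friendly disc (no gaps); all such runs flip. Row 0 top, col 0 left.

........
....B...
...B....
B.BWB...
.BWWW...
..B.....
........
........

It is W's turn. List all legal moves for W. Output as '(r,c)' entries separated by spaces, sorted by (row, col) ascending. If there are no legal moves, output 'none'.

(0,3): no bracket -> illegal
(0,4): no bracket -> illegal
(0,5): no bracket -> illegal
(1,2): no bracket -> illegal
(1,3): flips 1 -> legal
(1,5): no bracket -> illegal
(2,0): no bracket -> illegal
(2,1): flips 1 -> legal
(2,2): flips 1 -> legal
(2,4): flips 1 -> legal
(2,5): flips 1 -> legal
(3,1): flips 1 -> legal
(3,5): flips 1 -> legal
(4,0): flips 1 -> legal
(4,5): no bracket -> illegal
(5,0): no bracket -> illegal
(5,1): no bracket -> illegal
(5,3): no bracket -> illegal
(6,1): flips 1 -> legal
(6,2): flips 1 -> legal
(6,3): no bracket -> illegal

Answer: (1,3) (2,1) (2,2) (2,4) (2,5) (3,1) (3,5) (4,0) (6,1) (6,2)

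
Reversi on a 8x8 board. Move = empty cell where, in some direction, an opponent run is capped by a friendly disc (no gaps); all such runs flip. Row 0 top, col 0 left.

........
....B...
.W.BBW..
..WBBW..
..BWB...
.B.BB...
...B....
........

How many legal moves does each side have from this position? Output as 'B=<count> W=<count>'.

-- B to move --
(1,0): flips 3 -> legal
(1,1): no bracket -> illegal
(1,2): no bracket -> illegal
(1,5): no bracket -> illegal
(1,6): flips 1 -> legal
(2,0): no bracket -> illegal
(2,2): flips 1 -> legal
(2,6): flips 2 -> legal
(3,0): no bracket -> illegal
(3,1): flips 1 -> legal
(3,6): flips 2 -> legal
(4,1): flips 1 -> legal
(4,5): no bracket -> illegal
(4,6): flips 1 -> legal
(5,2): flips 1 -> legal
B mobility = 9
-- W to move --
(0,3): flips 1 -> legal
(0,4): no bracket -> illegal
(0,5): flips 2 -> legal
(1,2): no bracket -> illegal
(1,3): flips 3 -> legal
(1,5): no bracket -> illegal
(2,2): flips 2 -> legal
(3,1): no bracket -> illegal
(4,0): no bracket -> illegal
(4,1): flips 1 -> legal
(4,5): flips 1 -> legal
(5,0): no bracket -> illegal
(5,2): flips 1 -> legal
(5,5): no bracket -> illegal
(6,0): no bracket -> illegal
(6,1): no bracket -> illegal
(6,2): flips 2 -> legal
(6,4): no bracket -> illegal
(6,5): flips 1 -> legal
(7,2): no bracket -> illegal
(7,3): flips 2 -> legal
(7,4): no bracket -> illegal
W mobility = 10

Answer: B=9 W=10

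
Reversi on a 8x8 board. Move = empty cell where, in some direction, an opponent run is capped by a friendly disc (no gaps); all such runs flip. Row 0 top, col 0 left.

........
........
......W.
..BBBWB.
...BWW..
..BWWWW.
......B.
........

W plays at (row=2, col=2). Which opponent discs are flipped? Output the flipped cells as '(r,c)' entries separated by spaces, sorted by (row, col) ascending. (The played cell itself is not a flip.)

Answer: (3,3)

Derivation:
Dir NW: first cell '.' (not opp) -> no flip
Dir N: first cell '.' (not opp) -> no flip
Dir NE: first cell '.' (not opp) -> no flip
Dir W: first cell '.' (not opp) -> no flip
Dir E: first cell '.' (not opp) -> no flip
Dir SW: first cell '.' (not opp) -> no flip
Dir S: opp run (3,2), next='.' -> no flip
Dir SE: opp run (3,3) capped by W -> flip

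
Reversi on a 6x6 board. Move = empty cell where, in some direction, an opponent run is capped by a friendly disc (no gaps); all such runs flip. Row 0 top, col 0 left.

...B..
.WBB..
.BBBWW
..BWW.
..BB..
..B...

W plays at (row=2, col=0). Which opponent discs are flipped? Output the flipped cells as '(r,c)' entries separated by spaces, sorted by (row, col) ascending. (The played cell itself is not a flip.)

Dir NW: edge -> no flip
Dir N: first cell '.' (not opp) -> no flip
Dir NE: first cell 'W' (not opp) -> no flip
Dir W: edge -> no flip
Dir E: opp run (2,1) (2,2) (2,3) capped by W -> flip
Dir SW: edge -> no flip
Dir S: first cell '.' (not opp) -> no flip
Dir SE: first cell '.' (not opp) -> no flip

Answer: (2,1) (2,2) (2,3)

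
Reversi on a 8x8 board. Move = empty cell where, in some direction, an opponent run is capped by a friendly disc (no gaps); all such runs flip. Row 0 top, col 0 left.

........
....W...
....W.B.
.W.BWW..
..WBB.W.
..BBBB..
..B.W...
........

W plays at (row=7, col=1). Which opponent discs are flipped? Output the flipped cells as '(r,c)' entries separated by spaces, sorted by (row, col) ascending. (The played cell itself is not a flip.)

Answer: (4,4) (5,3) (6,2)

Derivation:
Dir NW: first cell '.' (not opp) -> no flip
Dir N: first cell '.' (not opp) -> no flip
Dir NE: opp run (6,2) (5,3) (4,4) capped by W -> flip
Dir W: first cell '.' (not opp) -> no flip
Dir E: first cell '.' (not opp) -> no flip
Dir SW: edge -> no flip
Dir S: edge -> no flip
Dir SE: edge -> no flip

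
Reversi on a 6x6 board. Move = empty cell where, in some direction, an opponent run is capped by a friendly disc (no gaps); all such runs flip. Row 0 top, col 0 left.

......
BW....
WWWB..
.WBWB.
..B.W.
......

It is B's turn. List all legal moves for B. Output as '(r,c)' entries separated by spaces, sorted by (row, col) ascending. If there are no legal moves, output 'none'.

Answer: (1,2) (2,4) (3,0) (4,3) (5,4)

Derivation:
(0,0): no bracket -> illegal
(0,1): no bracket -> illegal
(0,2): no bracket -> illegal
(1,2): flips 2 -> legal
(1,3): no bracket -> illegal
(2,4): flips 1 -> legal
(3,0): flips 2 -> legal
(3,5): no bracket -> illegal
(4,0): no bracket -> illegal
(4,1): no bracket -> illegal
(4,3): flips 1 -> legal
(4,5): no bracket -> illegal
(5,3): no bracket -> illegal
(5,4): flips 1 -> legal
(5,5): no bracket -> illegal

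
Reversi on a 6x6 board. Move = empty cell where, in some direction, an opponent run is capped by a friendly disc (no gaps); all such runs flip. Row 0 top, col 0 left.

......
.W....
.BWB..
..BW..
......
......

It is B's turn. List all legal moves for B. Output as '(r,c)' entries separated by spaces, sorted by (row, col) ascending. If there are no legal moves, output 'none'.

(0,0): no bracket -> illegal
(0,1): flips 1 -> legal
(0,2): no bracket -> illegal
(1,0): no bracket -> illegal
(1,2): flips 1 -> legal
(1,3): no bracket -> illegal
(2,0): no bracket -> illegal
(2,4): no bracket -> illegal
(3,1): no bracket -> illegal
(3,4): flips 1 -> legal
(4,2): no bracket -> illegal
(4,3): flips 1 -> legal
(4,4): no bracket -> illegal

Answer: (0,1) (1,2) (3,4) (4,3)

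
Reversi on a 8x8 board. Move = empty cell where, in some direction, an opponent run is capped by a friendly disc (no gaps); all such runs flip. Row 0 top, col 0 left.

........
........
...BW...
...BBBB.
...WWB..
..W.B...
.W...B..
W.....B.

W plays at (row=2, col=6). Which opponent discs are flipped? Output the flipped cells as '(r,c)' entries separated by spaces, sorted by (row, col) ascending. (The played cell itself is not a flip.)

Dir NW: first cell '.' (not opp) -> no flip
Dir N: first cell '.' (not opp) -> no flip
Dir NE: first cell '.' (not opp) -> no flip
Dir W: first cell '.' (not opp) -> no flip
Dir E: first cell '.' (not opp) -> no flip
Dir SW: opp run (3,5) capped by W -> flip
Dir S: opp run (3,6), next='.' -> no flip
Dir SE: first cell '.' (not opp) -> no flip

Answer: (3,5)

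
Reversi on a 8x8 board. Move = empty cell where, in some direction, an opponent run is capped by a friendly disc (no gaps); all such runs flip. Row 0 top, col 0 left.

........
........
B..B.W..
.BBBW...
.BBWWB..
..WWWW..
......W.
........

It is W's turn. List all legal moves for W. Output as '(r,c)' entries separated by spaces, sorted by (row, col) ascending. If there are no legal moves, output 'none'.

Answer: (1,2) (1,3) (2,1) (2,2) (3,0) (3,5) (3,6) (4,0) (4,6) (5,6)

Derivation:
(1,0): no bracket -> illegal
(1,1): no bracket -> illegal
(1,2): flips 1 -> legal
(1,3): flips 2 -> legal
(1,4): no bracket -> illegal
(2,1): flips 1 -> legal
(2,2): flips 3 -> legal
(2,4): no bracket -> illegal
(3,0): flips 4 -> legal
(3,5): flips 1 -> legal
(3,6): flips 1 -> legal
(4,0): flips 2 -> legal
(4,6): flips 1 -> legal
(5,0): no bracket -> illegal
(5,1): no bracket -> illegal
(5,6): flips 1 -> legal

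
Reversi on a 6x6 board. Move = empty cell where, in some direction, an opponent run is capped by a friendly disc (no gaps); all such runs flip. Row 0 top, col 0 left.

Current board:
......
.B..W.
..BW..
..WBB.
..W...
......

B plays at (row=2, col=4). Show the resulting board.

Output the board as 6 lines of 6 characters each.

Answer: ......
.B..W.
..BBB.
..WBB.
..W...
......

Derivation:
Place B at (2,4); scan 8 dirs for brackets.
Dir NW: first cell '.' (not opp) -> no flip
Dir N: opp run (1,4), next='.' -> no flip
Dir NE: first cell '.' (not opp) -> no flip
Dir W: opp run (2,3) capped by B -> flip
Dir E: first cell '.' (not opp) -> no flip
Dir SW: first cell 'B' (not opp) -> no flip
Dir S: first cell 'B' (not opp) -> no flip
Dir SE: first cell '.' (not opp) -> no flip
All flips: (2,3)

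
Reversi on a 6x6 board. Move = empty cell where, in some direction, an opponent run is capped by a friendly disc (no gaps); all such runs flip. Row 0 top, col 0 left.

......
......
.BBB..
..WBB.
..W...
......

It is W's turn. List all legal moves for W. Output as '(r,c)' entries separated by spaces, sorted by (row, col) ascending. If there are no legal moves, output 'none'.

Answer: (1,0) (1,2) (1,4) (2,4) (3,5)

Derivation:
(1,0): flips 1 -> legal
(1,1): no bracket -> illegal
(1,2): flips 1 -> legal
(1,3): no bracket -> illegal
(1,4): flips 1 -> legal
(2,0): no bracket -> illegal
(2,4): flips 1 -> legal
(2,5): no bracket -> illegal
(3,0): no bracket -> illegal
(3,1): no bracket -> illegal
(3,5): flips 2 -> legal
(4,3): no bracket -> illegal
(4,4): no bracket -> illegal
(4,5): no bracket -> illegal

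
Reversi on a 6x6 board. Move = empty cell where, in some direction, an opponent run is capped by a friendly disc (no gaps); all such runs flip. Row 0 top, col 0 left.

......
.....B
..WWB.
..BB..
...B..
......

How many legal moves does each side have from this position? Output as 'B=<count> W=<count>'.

Answer: B=5 W=5

Derivation:
-- B to move --
(1,1): flips 1 -> legal
(1,2): flips 1 -> legal
(1,3): flips 1 -> legal
(1,4): flips 1 -> legal
(2,1): flips 2 -> legal
(3,1): no bracket -> illegal
(3,4): no bracket -> illegal
B mobility = 5
-- W to move --
(0,4): no bracket -> illegal
(0,5): no bracket -> illegal
(1,3): no bracket -> illegal
(1,4): no bracket -> illegal
(2,1): no bracket -> illegal
(2,5): flips 1 -> legal
(3,1): no bracket -> illegal
(3,4): no bracket -> illegal
(3,5): no bracket -> illegal
(4,1): flips 1 -> legal
(4,2): flips 1 -> legal
(4,4): flips 1 -> legal
(5,2): no bracket -> illegal
(5,3): flips 2 -> legal
(5,4): no bracket -> illegal
W mobility = 5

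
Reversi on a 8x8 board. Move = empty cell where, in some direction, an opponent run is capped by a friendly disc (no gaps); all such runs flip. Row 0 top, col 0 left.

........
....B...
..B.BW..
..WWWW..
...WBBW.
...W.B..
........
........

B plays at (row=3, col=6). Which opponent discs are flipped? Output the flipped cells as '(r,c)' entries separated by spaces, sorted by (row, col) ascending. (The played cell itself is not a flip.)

Dir NW: opp run (2,5) capped by B -> flip
Dir N: first cell '.' (not opp) -> no flip
Dir NE: first cell '.' (not opp) -> no flip
Dir W: opp run (3,5) (3,4) (3,3) (3,2), next='.' -> no flip
Dir E: first cell '.' (not opp) -> no flip
Dir SW: first cell 'B' (not opp) -> no flip
Dir S: opp run (4,6), next='.' -> no flip
Dir SE: first cell '.' (not opp) -> no flip

Answer: (2,5)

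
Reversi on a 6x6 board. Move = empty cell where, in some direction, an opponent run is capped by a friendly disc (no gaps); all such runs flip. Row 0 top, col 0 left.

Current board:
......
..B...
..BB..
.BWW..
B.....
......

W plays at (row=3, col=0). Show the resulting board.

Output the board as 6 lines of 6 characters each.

Answer: ......
..B...
..BB..
WWWW..
B.....
......

Derivation:
Place W at (3,0); scan 8 dirs for brackets.
Dir NW: edge -> no flip
Dir N: first cell '.' (not opp) -> no flip
Dir NE: first cell '.' (not opp) -> no flip
Dir W: edge -> no flip
Dir E: opp run (3,1) capped by W -> flip
Dir SW: edge -> no flip
Dir S: opp run (4,0), next='.' -> no flip
Dir SE: first cell '.' (not opp) -> no flip
All flips: (3,1)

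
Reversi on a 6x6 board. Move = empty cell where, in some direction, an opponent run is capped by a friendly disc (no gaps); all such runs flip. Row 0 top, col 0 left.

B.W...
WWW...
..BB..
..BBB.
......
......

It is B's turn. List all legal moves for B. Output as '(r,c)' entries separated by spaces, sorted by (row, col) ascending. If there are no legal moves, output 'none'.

(0,1): flips 1 -> legal
(0,3): no bracket -> illegal
(1,3): no bracket -> illegal
(2,0): flips 1 -> legal
(2,1): no bracket -> illegal

Answer: (0,1) (2,0)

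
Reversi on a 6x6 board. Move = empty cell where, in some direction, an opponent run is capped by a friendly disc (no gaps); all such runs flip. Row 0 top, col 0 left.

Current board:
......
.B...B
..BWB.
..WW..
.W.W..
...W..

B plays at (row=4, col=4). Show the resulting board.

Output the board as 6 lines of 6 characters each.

Answer: ......
.B...B
..BWB.
..WB..
.W.WB.
...W..

Derivation:
Place B at (4,4); scan 8 dirs for brackets.
Dir NW: opp run (3,3) capped by B -> flip
Dir N: first cell '.' (not opp) -> no flip
Dir NE: first cell '.' (not opp) -> no flip
Dir W: opp run (4,3), next='.' -> no flip
Dir E: first cell '.' (not opp) -> no flip
Dir SW: opp run (5,3), next=edge -> no flip
Dir S: first cell '.' (not opp) -> no flip
Dir SE: first cell '.' (not opp) -> no flip
All flips: (3,3)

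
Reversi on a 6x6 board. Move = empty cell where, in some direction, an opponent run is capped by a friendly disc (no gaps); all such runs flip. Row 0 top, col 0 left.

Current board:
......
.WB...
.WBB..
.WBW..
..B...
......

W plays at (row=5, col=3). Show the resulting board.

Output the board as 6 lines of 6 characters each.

Answer: ......
.WB...
.WBB..
.WBW..
..W...
...W..

Derivation:
Place W at (5,3); scan 8 dirs for brackets.
Dir NW: opp run (4,2) capped by W -> flip
Dir N: first cell '.' (not opp) -> no flip
Dir NE: first cell '.' (not opp) -> no flip
Dir W: first cell '.' (not opp) -> no flip
Dir E: first cell '.' (not opp) -> no flip
Dir SW: edge -> no flip
Dir S: edge -> no flip
Dir SE: edge -> no flip
All flips: (4,2)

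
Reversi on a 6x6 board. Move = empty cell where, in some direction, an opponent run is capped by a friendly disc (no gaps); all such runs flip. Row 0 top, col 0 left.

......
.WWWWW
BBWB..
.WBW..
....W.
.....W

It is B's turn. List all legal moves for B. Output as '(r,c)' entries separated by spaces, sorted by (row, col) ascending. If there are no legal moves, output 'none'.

(0,0): no bracket -> illegal
(0,1): flips 2 -> legal
(0,2): flips 3 -> legal
(0,3): flips 2 -> legal
(0,4): no bracket -> illegal
(0,5): flips 1 -> legal
(1,0): no bracket -> illegal
(2,4): no bracket -> illegal
(2,5): no bracket -> illegal
(3,0): flips 1 -> legal
(3,4): flips 1 -> legal
(3,5): no bracket -> illegal
(4,0): no bracket -> illegal
(4,1): flips 1 -> legal
(4,2): flips 1 -> legal
(4,3): flips 1 -> legal
(4,5): no bracket -> illegal
(5,3): no bracket -> illegal
(5,4): no bracket -> illegal

Answer: (0,1) (0,2) (0,3) (0,5) (3,0) (3,4) (4,1) (4,2) (4,3)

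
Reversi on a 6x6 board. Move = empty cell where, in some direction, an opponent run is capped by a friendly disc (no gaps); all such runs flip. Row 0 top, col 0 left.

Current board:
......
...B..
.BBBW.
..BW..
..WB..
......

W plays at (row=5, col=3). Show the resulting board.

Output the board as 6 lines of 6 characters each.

Place W at (5,3); scan 8 dirs for brackets.
Dir NW: first cell 'W' (not opp) -> no flip
Dir N: opp run (4,3) capped by W -> flip
Dir NE: first cell '.' (not opp) -> no flip
Dir W: first cell '.' (not opp) -> no flip
Dir E: first cell '.' (not opp) -> no flip
Dir SW: edge -> no flip
Dir S: edge -> no flip
Dir SE: edge -> no flip
All flips: (4,3)

Answer: ......
...B..
.BBBW.
..BW..
..WW..
...W..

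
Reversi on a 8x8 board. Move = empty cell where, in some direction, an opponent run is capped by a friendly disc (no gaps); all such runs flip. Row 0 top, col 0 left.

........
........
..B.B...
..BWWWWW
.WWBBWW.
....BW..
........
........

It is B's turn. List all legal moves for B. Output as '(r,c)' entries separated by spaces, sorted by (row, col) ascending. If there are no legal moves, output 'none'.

(2,3): flips 1 -> legal
(2,5): flips 1 -> legal
(2,6): flips 1 -> legal
(2,7): flips 2 -> legal
(3,0): no bracket -> illegal
(3,1): no bracket -> illegal
(4,0): flips 2 -> legal
(4,7): flips 2 -> legal
(5,0): flips 1 -> legal
(5,1): flips 2 -> legal
(5,2): flips 1 -> legal
(5,3): no bracket -> illegal
(5,6): flips 1 -> legal
(5,7): flips 2 -> legal
(6,4): no bracket -> illegal
(6,5): no bracket -> illegal
(6,6): flips 1 -> legal

Answer: (2,3) (2,5) (2,6) (2,7) (4,0) (4,7) (5,0) (5,1) (5,2) (5,6) (5,7) (6,6)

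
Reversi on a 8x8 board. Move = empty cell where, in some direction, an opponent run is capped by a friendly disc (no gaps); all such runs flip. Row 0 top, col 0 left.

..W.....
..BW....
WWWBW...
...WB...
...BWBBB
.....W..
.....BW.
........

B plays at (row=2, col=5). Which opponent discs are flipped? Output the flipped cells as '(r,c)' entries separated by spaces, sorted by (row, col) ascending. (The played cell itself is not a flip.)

Dir NW: first cell '.' (not opp) -> no flip
Dir N: first cell '.' (not opp) -> no flip
Dir NE: first cell '.' (not opp) -> no flip
Dir W: opp run (2,4) capped by B -> flip
Dir E: first cell '.' (not opp) -> no flip
Dir SW: first cell 'B' (not opp) -> no flip
Dir S: first cell '.' (not opp) -> no flip
Dir SE: first cell '.' (not opp) -> no flip

Answer: (2,4)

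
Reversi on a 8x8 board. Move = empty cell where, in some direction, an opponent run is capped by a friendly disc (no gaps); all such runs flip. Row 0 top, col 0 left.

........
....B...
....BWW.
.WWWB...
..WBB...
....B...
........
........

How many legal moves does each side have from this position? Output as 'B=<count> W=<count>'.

Answer: B=9 W=9

Derivation:
-- B to move --
(1,5): no bracket -> illegal
(1,6): flips 1 -> legal
(1,7): no bracket -> illegal
(2,0): no bracket -> illegal
(2,1): flips 1 -> legal
(2,2): flips 1 -> legal
(2,3): flips 1 -> legal
(2,7): flips 2 -> legal
(3,0): flips 3 -> legal
(3,5): no bracket -> illegal
(3,6): flips 1 -> legal
(3,7): no bracket -> illegal
(4,0): no bracket -> illegal
(4,1): flips 1 -> legal
(5,1): flips 2 -> legal
(5,2): no bracket -> illegal
(5,3): no bracket -> illegal
B mobility = 9
-- W to move --
(0,3): flips 1 -> legal
(0,4): no bracket -> illegal
(0,5): no bracket -> illegal
(1,3): no bracket -> illegal
(1,5): flips 1 -> legal
(2,3): flips 1 -> legal
(3,5): flips 1 -> legal
(4,5): flips 2 -> legal
(5,2): flips 2 -> legal
(5,3): flips 1 -> legal
(5,5): flips 1 -> legal
(6,3): no bracket -> illegal
(6,4): no bracket -> illegal
(6,5): flips 2 -> legal
W mobility = 9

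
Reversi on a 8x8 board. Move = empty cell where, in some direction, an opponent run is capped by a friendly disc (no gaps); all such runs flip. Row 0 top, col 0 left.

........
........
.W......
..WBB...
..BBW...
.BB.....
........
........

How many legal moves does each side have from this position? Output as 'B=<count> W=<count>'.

-- B to move --
(1,0): flips 2 -> legal
(1,1): no bracket -> illegal
(1,2): no bracket -> illegal
(2,0): no bracket -> illegal
(2,2): flips 1 -> legal
(2,3): no bracket -> illegal
(3,0): no bracket -> illegal
(3,1): flips 1 -> legal
(3,5): no bracket -> illegal
(4,1): no bracket -> illegal
(4,5): flips 1 -> legal
(5,3): no bracket -> illegal
(5,4): flips 1 -> legal
(5,5): flips 1 -> legal
B mobility = 6
-- W to move --
(2,2): flips 1 -> legal
(2,3): no bracket -> illegal
(2,4): flips 1 -> legal
(2,5): no bracket -> illegal
(3,1): no bracket -> illegal
(3,5): flips 2 -> legal
(4,0): no bracket -> illegal
(4,1): flips 2 -> legal
(4,5): no bracket -> illegal
(5,0): no bracket -> illegal
(5,3): no bracket -> illegal
(5,4): flips 1 -> legal
(6,0): no bracket -> illegal
(6,1): no bracket -> illegal
(6,2): flips 2 -> legal
(6,3): no bracket -> illegal
W mobility = 6

Answer: B=6 W=6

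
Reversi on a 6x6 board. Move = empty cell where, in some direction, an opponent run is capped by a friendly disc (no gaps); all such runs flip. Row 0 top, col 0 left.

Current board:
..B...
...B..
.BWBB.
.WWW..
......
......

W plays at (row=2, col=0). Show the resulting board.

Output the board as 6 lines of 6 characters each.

Answer: ..B...
...B..
WWWBB.
.WWW..
......
......

Derivation:
Place W at (2,0); scan 8 dirs for brackets.
Dir NW: edge -> no flip
Dir N: first cell '.' (not opp) -> no flip
Dir NE: first cell '.' (not opp) -> no flip
Dir W: edge -> no flip
Dir E: opp run (2,1) capped by W -> flip
Dir SW: edge -> no flip
Dir S: first cell '.' (not opp) -> no flip
Dir SE: first cell 'W' (not opp) -> no flip
All flips: (2,1)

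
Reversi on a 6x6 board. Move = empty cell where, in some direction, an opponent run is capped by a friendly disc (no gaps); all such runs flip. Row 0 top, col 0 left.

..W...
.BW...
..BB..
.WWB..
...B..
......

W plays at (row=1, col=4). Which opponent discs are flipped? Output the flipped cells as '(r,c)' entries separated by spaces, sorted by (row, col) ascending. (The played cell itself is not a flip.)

Dir NW: first cell '.' (not opp) -> no flip
Dir N: first cell '.' (not opp) -> no flip
Dir NE: first cell '.' (not opp) -> no flip
Dir W: first cell '.' (not opp) -> no flip
Dir E: first cell '.' (not opp) -> no flip
Dir SW: opp run (2,3) capped by W -> flip
Dir S: first cell '.' (not opp) -> no flip
Dir SE: first cell '.' (not opp) -> no flip

Answer: (2,3)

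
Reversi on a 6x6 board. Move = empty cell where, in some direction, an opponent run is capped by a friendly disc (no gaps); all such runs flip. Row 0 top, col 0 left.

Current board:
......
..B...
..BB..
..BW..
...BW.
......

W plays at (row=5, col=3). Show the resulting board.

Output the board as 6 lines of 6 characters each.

Answer: ......
..B...
..BB..
..BW..
...WW.
...W..

Derivation:
Place W at (5,3); scan 8 dirs for brackets.
Dir NW: first cell '.' (not opp) -> no flip
Dir N: opp run (4,3) capped by W -> flip
Dir NE: first cell 'W' (not opp) -> no flip
Dir W: first cell '.' (not opp) -> no flip
Dir E: first cell '.' (not opp) -> no flip
Dir SW: edge -> no flip
Dir S: edge -> no flip
Dir SE: edge -> no flip
All flips: (4,3)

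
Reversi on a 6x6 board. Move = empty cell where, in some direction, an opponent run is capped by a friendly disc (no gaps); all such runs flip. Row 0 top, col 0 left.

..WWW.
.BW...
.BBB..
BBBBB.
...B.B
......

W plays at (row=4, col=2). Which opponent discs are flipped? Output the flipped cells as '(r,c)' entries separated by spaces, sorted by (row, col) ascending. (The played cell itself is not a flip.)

Answer: (2,2) (3,2)

Derivation:
Dir NW: opp run (3,1), next='.' -> no flip
Dir N: opp run (3,2) (2,2) capped by W -> flip
Dir NE: opp run (3,3), next='.' -> no flip
Dir W: first cell '.' (not opp) -> no flip
Dir E: opp run (4,3), next='.' -> no flip
Dir SW: first cell '.' (not opp) -> no flip
Dir S: first cell '.' (not opp) -> no flip
Dir SE: first cell '.' (not opp) -> no flip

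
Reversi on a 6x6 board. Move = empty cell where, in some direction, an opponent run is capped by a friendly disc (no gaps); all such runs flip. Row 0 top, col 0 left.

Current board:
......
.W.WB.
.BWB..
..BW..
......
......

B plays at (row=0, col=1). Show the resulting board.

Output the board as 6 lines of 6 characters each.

Place B at (0,1); scan 8 dirs for brackets.
Dir NW: edge -> no flip
Dir N: edge -> no flip
Dir NE: edge -> no flip
Dir W: first cell '.' (not opp) -> no flip
Dir E: first cell '.' (not opp) -> no flip
Dir SW: first cell '.' (not opp) -> no flip
Dir S: opp run (1,1) capped by B -> flip
Dir SE: first cell '.' (not opp) -> no flip
All flips: (1,1)

Answer: .B....
.B.WB.
.BWB..
..BW..
......
......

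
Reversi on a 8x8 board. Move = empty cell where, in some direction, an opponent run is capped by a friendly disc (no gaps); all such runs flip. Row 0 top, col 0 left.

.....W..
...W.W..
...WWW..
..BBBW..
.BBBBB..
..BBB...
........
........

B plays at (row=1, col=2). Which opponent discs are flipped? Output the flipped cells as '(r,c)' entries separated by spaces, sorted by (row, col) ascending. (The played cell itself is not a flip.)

Dir NW: first cell '.' (not opp) -> no flip
Dir N: first cell '.' (not opp) -> no flip
Dir NE: first cell '.' (not opp) -> no flip
Dir W: first cell '.' (not opp) -> no flip
Dir E: opp run (1,3), next='.' -> no flip
Dir SW: first cell '.' (not opp) -> no flip
Dir S: first cell '.' (not opp) -> no flip
Dir SE: opp run (2,3) capped by B -> flip

Answer: (2,3)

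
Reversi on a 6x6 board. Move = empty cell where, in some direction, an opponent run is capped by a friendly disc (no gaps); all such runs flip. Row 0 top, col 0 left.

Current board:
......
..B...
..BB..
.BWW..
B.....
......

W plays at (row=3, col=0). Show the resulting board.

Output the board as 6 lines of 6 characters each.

Answer: ......
..B...
..BB..
WWWW..
B.....
......

Derivation:
Place W at (3,0); scan 8 dirs for brackets.
Dir NW: edge -> no flip
Dir N: first cell '.' (not opp) -> no flip
Dir NE: first cell '.' (not opp) -> no flip
Dir W: edge -> no flip
Dir E: opp run (3,1) capped by W -> flip
Dir SW: edge -> no flip
Dir S: opp run (4,0), next='.' -> no flip
Dir SE: first cell '.' (not opp) -> no flip
All flips: (3,1)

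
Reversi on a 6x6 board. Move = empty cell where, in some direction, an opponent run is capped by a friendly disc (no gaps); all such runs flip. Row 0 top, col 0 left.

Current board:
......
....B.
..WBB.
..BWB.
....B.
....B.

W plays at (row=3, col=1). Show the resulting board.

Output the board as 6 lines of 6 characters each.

Answer: ......
....B.
..WBB.
.WWWB.
....B.
....B.

Derivation:
Place W at (3,1); scan 8 dirs for brackets.
Dir NW: first cell '.' (not opp) -> no flip
Dir N: first cell '.' (not opp) -> no flip
Dir NE: first cell 'W' (not opp) -> no flip
Dir W: first cell '.' (not opp) -> no flip
Dir E: opp run (3,2) capped by W -> flip
Dir SW: first cell '.' (not opp) -> no flip
Dir S: first cell '.' (not opp) -> no flip
Dir SE: first cell '.' (not opp) -> no flip
All flips: (3,2)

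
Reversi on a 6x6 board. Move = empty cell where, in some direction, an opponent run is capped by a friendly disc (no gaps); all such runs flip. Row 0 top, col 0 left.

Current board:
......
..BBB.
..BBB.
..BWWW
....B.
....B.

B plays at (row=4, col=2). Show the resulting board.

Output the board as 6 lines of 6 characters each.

Answer: ......
..BBB.
..BBB.
..BBWW
..B.B.
....B.

Derivation:
Place B at (4,2); scan 8 dirs for brackets.
Dir NW: first cell '.' (not opp) -> no flip
Dir N: first cell 'B' (not opp) -> no flip
Dir NE: opp run (3,3) capped by B -> flip
Dir W: first cell '.' (not opp) -> no flip
Dir E: first cell '.' (not opp) -> no flip
Dir SW: first cell '.' (not opp) -> no flip
Dir S: first cell '.' (not opp) -> no flip
Dir SE: first cell '.' (not opp) -> no flip
All flips: (3,3)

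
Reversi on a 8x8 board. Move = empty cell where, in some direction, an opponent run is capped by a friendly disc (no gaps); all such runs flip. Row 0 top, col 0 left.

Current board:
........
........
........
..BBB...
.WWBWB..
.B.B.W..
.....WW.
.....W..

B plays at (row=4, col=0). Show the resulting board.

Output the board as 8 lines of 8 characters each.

Place B at (4,0); scan 8 dirs for brackets.
Dir NW: edge -> no flip
Dir N: first cell '.' (not opp) -> no flip
Dir NE: first cell '.' (not opp) -> no flip
Dir W: edge -> no flip
Dir E: opp run (4,1) (4,2) capped by B -> flip
Dir SW: edge -> no flip
Dir S: first cell '.' (not opp) -> no flip
Dir SE: first cell 'B' (not opp) -> no flip
All flips: (4,1) (4,2)

Answer: ........
........
........
..BBB...
BBBBWB..
.B.B.W..
.....WW.
.....W..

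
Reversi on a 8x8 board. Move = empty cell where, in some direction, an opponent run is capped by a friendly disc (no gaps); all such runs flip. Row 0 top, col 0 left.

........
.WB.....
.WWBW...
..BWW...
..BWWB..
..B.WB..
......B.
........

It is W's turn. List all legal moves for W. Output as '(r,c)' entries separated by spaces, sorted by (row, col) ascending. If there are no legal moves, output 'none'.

Answer: (0,1) (0,2) (0,3) (1,3) (3,1) (3,6) (4,1) (4,6) (5,1) (5,6) (6,1) (6,2) (7,7)

Derivation:
(0,1): flips 2 -> legal
(0,2): flips 1 -> legal
(0,3): flips 1 -> legal
(1,3): flips 2 -> legal
(1,4): no bracket -> illegal
(3,1): flips 1 -> legal
(3,5): no bracket -> illegal
(3,6): flips 1 -> legal
(4,1): flips 1 -> legal
(4,6): flips 1 -> legal
(5,1): flips 1 -> legal
(5,3): no bracket -> illegal
(5,6): flips 2 -> legal
(5,7): no bracket -> illegal
(6,1): flips 1 -> legal
(6,2): flips 3 -> legal
(6,3): no bracket -> illegal
(6,4): no bracket -> illegal
(6,5): no bracket -> illegal
(6,7): no bracket -> illegal
(7,5): no bracket -> illegal
(7,6): no bracket -> illegal
(7,7): flips 2 -> legal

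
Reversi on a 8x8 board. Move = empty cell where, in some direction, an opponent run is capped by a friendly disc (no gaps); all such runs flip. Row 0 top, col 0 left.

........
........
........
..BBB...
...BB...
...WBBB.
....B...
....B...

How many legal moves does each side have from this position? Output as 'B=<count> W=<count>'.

-- B to move --
(4,2): flips 1 -> legal
(5,2): flips 1 -> legal
(6,2): flips 1 -> legal
(6,3): flips 1 -> legal
B mobility = 4
-- W to move --
(2,1): no bracket -> illegal
(2,2): no bracket -> illegal
(2,3): flips 2 -> legal
(2,4): no bracket -> illegal
(2,5): no bracket -> illegal
(3,1): no bracket -> illegal
(3,5): flips 1 -> legal
(4,1): no bracket -> illegal
(4,2): no bracket -> illegal
(4,5): no bracket -> illegal
(4,6): no bracket -> illegal
(4,7): no bracket -> illegal
(5,2): no bracket -> illegal
(5,7): flips 3 -> legal
(6,3): no bracket -> illegal
(6,5): no bracket -> illegal
(6,6): no bracket -> illegal
(6,7): no bracket -> illegal
(7,3): no bracket -> illegal
(7,5): flips 1 -> legal
W mobility = 4

Answer: B=4 W=4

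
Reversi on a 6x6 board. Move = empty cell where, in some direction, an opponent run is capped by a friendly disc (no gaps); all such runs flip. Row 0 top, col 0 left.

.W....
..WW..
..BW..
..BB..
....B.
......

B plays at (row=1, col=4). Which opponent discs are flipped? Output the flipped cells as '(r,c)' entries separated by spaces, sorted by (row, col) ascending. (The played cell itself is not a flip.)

Answer: (2,3)

Derivation:
Dir NW: first cell '.' (not opp) -> no flip
Dir N: first cell '.' (not opp) -> no flip
Dir NE: first cell '.' (not opp) -> no flip
Dir W: opp run (1,3) (1,2), next='.' -> no flip
Dir E: first cell '.' (not opp) -> no flip
Dir SW: opp run (2,3) capped by B -> flip
Dir S: first cell '.' (not opp) -> no flip
Dir SE: first cell '.' (not opp) -> no flip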